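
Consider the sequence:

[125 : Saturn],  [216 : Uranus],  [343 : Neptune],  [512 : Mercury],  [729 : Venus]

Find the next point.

[1000 : Earth]

First value — perfect cubes: 5³, 6³, 7³, …: 125, 216, 343, 512, 729 → 1000.
Planet: runs through the planets Mercury→Neptune, so Saturn, Uranus, Neptune, Mercury, Venus → Earth.
Putting it together: [1000 : Earth].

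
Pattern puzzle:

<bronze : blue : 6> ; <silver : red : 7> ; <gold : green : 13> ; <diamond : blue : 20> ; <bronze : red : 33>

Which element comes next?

<silver : green : 53>

Rank goes bronze, silver, gold, diamond, bronze → silver (repeats bronze → silver → gold → diamond).
For the colour, repeats blue → red → green: blue, red, green, blue, red → green.
Third value goes 6, 7, 13, 20, 33 → 53 (each term is the sum of the two before it).
Putting it together: <silver : green : 53>.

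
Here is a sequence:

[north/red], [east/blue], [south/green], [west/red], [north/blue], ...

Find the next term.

[east/green]

Direction — repeats north → east → south → west: north, east, south, west, north → east.
Colour goes red, blue, green, red, blue → green (repeats red → blue → green).
Putting it together: [east/green].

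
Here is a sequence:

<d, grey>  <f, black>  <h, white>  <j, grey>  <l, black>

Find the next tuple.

Letter goes d, f, h, j, l → n (letters move forward 2 places in the alphabet).
Shade: repeats grey → black → white; grey, black, white, grey, black → white.
So the next tuple is <n, white>.

<n, white>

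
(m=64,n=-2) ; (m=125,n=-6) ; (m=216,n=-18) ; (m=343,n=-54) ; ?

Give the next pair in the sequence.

(m=512,n=-162)

M — perfect cubes: 4³, 5³, 6³, …: 64, 125, 216, 343 → 512.
For the n, ×3 each step: -2, -6, -18, -54 → -162.
Combining the parts gives (m=512,n=-162).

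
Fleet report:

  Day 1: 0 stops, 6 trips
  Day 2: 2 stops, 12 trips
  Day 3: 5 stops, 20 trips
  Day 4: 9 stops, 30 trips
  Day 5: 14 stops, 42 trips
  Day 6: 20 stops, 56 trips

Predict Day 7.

27 stops, 72 trips

For the stops, differences are 2, 3, 4, … (increasing by 1 each time): 0, 2, 5, 9, 14, 20 → 27.
For the trips, differences are 6, 8, 10, … (increasing by 2 each time): 6, 12, 20, 30, 42, 56 → 72.
So the next line is 27 stops, 72 trips.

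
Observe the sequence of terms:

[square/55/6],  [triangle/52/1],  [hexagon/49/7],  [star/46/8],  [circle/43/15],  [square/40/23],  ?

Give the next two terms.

Shape: repeats square → triangle → hexagon → star → circle; square, triangle, hexagon, star, circle, square → triangle → hexagon.
Second slot goes 55, 52, 49, 46, 43, 40 → 37 → 34 (−3 each step).
Third slot: 6, 1, 7, 8, 15, 23 → 38 → 61 (each term is the sum of the two before it).
So the next two terms are [triangle/37/38] and [hexagon/34/61].

[triangle/37/38], [hexagon/34/61]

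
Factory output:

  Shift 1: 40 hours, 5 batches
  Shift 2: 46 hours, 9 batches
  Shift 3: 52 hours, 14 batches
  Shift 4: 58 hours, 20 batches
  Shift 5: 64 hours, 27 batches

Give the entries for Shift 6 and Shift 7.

70 hours, 35 batches; 76 hours, 44 batches

Hours goes 40, 46, 52, 58, 64 → 70 → 76 (+6 each step).
Batches: differences are 4, 5, 6, … (increasing by 1 each time), so 5, 9, 14, 20, 27 → 35 → 44.
Putting the parts together: 70 hours, 35 batches and then 76 hours, 44 batches.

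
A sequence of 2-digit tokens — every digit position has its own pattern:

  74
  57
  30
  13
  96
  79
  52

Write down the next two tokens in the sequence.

35 then 18

First digit goes 7, 5, 3, 1, 9, 7, 5 → 3 → 1 (−2 each step, mod 10).
Second digit: 4, 7, 0, 3, 6, 9, 2 → 5 → 8 (+3 each step, mod 10).
So the next two tokens are 35 and 18.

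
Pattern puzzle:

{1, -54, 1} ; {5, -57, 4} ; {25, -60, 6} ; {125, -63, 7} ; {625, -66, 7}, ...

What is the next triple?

{3125, -69, 6}

First entry — ×5 each step: 1, 5, 25, 125, 625 → 3125.
Second entry goes -54, -57, -60, -63, -66 → -69 (−3 each step).
Third entry goes 1, 4, 6, 7, 7 → 6 (differences are 3, 2, 1, … (decreasing by 1 each time)).
Combining the parts gives {3125, -69, 6}.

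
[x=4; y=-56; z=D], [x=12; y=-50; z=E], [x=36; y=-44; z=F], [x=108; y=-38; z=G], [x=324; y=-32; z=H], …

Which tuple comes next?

[x=972; y=-26; z=I]

X: 4, 12, 36, 108, 324 → 972 (×3 each step).
Y: +6 each step; -56, -50, -44, -38, -32 → -26.
Z — letters move forward 1 place in the alphabet: D, E, F, G, H → I.
Combining the parts gives [x=972; y=-26; z=I].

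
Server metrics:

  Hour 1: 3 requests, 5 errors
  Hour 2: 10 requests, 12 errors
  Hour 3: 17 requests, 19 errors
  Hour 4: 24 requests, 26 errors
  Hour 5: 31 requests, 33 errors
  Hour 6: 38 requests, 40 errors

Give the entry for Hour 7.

Requests goes 3, 10, 17, 24, 31, 38 → 45 (+7 each step).
Errors goes 5, 12, 19, 26, 33, 40 → 47 (always 2 more than the requests).
Combining the parts gives 45 requests, 47 errors.

45 requests, 47 errors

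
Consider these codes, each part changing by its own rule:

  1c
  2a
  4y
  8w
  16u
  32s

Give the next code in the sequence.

64q

For the first component, ×2 each step: 1, 2, 4, 8, 16, 32 → 64.
For the letter, letters move back 2 places in the alphabet, wrapping A→Z: c, a, y, w, u, s → q.
So the next code is 64q.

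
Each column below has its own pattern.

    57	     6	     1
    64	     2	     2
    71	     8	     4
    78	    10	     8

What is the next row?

85  18  16

First component: 57, 64, 71, 78 → 85 (+7 each step).
Second component — each term is the sum of the two before it: 6, 2, 8, 10 → 18.
Third component: ×2 each step, so 1, 2, 4, 8 → 16.
Putting it together: 85  18  16.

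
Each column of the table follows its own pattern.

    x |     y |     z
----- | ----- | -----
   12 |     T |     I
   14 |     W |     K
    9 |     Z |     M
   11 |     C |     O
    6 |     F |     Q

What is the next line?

Column x: 12, 14, 9, 11, 6 → 8 (alternating steps +2, −5, +2, −5, …).
Column y: letters move forward 3 places in the alphabet, wrapping Z→A; T, W, Z, C, F → I.
Column z: I, K, M, O, Q → S (letters move forward 2 places in the alphabet).
So the next line is 8  I  S.

8  I  S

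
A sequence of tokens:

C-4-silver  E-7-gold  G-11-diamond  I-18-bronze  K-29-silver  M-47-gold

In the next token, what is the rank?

Letter — letters move forward 2 places in the alphabet: C, E, G, I, K, M → O.
Second component — each term is the sum of the two before it: 4, 7, 11, 18, 29, 47 → 76.
For the rank, repeats silver → gold → diamond → bronze: silver, gold, diamond, bronze, silver, gold → diamond.

diamond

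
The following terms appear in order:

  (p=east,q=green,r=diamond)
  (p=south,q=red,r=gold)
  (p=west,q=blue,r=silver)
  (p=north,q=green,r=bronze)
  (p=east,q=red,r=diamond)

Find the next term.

P: east, south, west, north, east → south (repeats east → south → west → north).
Q: repeats green → red → blue; green, red, blue, green, red → blue.
R: repeats diamond → gold → silver → bronze; diamond, gold, silver, bronze, diamond → gold.
So the next term is (p=south,q=blue,r=gold).

(p=south,q=blue,r=gold)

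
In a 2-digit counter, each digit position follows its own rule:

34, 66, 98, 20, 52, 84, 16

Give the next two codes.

48 then 70

First digit: 3, 6, 9, 2, 5, 8, 1 → 4 → 7 (+3 each step, mod 10).
Second digit goes 4, 6, 8, 0, 2, 4, 6 → 8 → 0 (+2 each step, mod 10).
So the next two codes are 48 and 70.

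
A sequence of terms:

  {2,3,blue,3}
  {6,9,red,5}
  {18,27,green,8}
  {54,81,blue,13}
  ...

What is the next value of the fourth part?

21

Fourth part: 3, 5, 8, 13 → 21 (each term is the sum of the two before it).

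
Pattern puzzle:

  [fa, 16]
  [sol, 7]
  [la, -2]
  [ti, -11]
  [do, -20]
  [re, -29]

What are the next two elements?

For the note, runs through the solfège scale do→ti: fa, sol, la, ti, do, re → mi → fa.
Second coordinate: −9 each step, so 16, 7, -2, -11, -20, -29 → -38 → -47.
Putting the parts together: [mi, -38] and then [fa, -47].

[mi, -38], [fa, -47]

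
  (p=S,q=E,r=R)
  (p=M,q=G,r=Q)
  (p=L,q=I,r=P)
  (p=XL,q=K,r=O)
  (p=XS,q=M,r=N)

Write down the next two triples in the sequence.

P: runs through clothing sizes XS→XL, so S, M, L, XL, XS → S → M.
For the q, letters move forward 2 places in the alphabet: E, G, I, K, M → O → Q.
R — letters move back 1 place in the alphabet: R, Q, P, O, N → M → L.
Putting the parts together: (p=S,q=O,r=M) and then (p=M,q=Q,r=L).

(p=S,q=O,r=M), (p=M,q=Q,r=L)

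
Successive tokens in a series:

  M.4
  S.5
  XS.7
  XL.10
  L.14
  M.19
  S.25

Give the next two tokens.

Size goes M, S, XS, XL, L, M, S → XS → XL (repeats M → S → XS → XL → L).
Second component goes 4, 5, 7, 10, 14, 19, 25 → 32 → 40 (differences are 1, 2, 3, … (increasing by 1 each time)).
So the next two tokens are XS.32 and XL.40.

XS.32, XL.40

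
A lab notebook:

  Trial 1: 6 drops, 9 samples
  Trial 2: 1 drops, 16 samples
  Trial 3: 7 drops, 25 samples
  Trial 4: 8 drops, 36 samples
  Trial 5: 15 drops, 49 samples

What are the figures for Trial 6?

Drops: 6, 1, 7, 8, 15 → 23 (each term is the sum of the two before it).
Samples: 9, 16, 25, 36, 49 → 64 (perfect squares: 3², 4², 5², …).
Combining the parts gives 23 drops, 64 samples.

23 drops, 64 samples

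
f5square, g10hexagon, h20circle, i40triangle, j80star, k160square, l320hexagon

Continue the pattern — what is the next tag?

Letter goes f, g, h, i, j, k, l → m (letters move forward 1 place in the alphabet).
Second component — ×2 each step: 5, 10, 20, 40, 80, 160, 320 → 640.
Shape — repeats square → hexagon → circle → triangle → star: square, hexagon, circle, triangle, star, square, hexagon → circle.
Combining the parts gives m640circle.

m640circle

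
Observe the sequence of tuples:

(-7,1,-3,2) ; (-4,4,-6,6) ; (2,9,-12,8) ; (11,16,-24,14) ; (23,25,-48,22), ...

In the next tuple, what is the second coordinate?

For the second coordinate, perfect squares: 1², 2², 3², …: 1, 4, 9, 16, 25 → 36.

36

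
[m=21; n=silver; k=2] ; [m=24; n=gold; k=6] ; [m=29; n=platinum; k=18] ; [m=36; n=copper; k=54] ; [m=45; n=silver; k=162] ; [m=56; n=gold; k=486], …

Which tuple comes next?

[m=69; n=platinum; k=1458]

M: differences are 3, 5, 7, … (increasing by 2 each time); 21, 24, 29, 36, 45, 56 → 69.
N: repeats silver → gold → platinum → copper; silver, gold, platinum, copper, silver, gold → platinum.
For the k, ×3 each step: 2, 6, 18, 54, 162, 486 → 1458.
Putting it together: [m=69; n=platinum; k=1458].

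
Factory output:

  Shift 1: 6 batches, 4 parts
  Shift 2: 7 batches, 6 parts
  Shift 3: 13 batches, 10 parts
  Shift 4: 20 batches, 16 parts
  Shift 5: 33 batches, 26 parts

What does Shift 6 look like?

Batches — each term is the sum of the two before it: 6, 7, 13, 20, 33 → 53.
Parts — each term is the sum of the two before it: 4, 6, 10, 16, 26 → 42.
Putting it together: 53 batches, 42 parts.

53 batches, 42 parts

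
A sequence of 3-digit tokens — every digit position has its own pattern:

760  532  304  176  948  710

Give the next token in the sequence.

First digit goes 7, 5, 3, 1, 9, 7 → 5 (−2 each step, mod 10).
Second digit: 6, 3, 0, 7, 4, 1 → 8 (−3 each step, mod 10).
Third digit: +2 each step, mod 10; 0, 2, 4, 6, 8, 0 → 2.
Putting it together: 582.

582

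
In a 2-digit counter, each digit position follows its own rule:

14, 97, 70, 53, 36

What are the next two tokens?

First digit: 1, 9, 7, 5, 3 → 1 → 9 (−2 each step, mod 10).
Second digit: 4, 7, 0, 3, 6 → 9 → 2 (+3 each step, mod 10).
So the next two tokens are 19 and 92.

19, 92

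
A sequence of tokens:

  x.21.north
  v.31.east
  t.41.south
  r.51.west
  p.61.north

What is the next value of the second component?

Second component: +10 each step, so 21, 31, 41, 51, 61 → 71.

71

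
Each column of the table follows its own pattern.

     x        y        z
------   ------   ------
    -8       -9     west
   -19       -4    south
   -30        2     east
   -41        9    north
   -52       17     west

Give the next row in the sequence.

-63  26  south

Column x — −11 each step: -8, -19, -30, -41, -52 → -63.
Column y goes -9, -4, 2, 9, 17 → 26 (differences are 5, 6, 7, … (increasing by 1 each time)).
Column z: repeats west → south → east → north, so west, south, east, north, west → south.
Putting it together: -63  26  south.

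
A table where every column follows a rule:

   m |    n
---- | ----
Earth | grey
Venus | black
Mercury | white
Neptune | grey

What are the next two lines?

Column m: Earth, Venus, Mercury, Neptune → Uranus → Saturn (runs backward through the planets Mercury→Neptune).
For the column n, repeats grey → black → white: grey, black, white, grey → black → white.
So the next two lines are Uranus  black and Saturn  white.

Uranus  black; Saturn  white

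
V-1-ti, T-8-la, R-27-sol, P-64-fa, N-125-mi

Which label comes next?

For the letter, letters move back 2 places in the alphabet: V, T, R, P, N → L.
Second component: perfect cubes: 1³, 2³, 3³, …; 1, 8, 27, 64, 125 → 216.
For the note, runs backward through the solfège scale do→ti: ti, la, sol, fa, mi → re.
Putting it together: L-216-re.

L-216-re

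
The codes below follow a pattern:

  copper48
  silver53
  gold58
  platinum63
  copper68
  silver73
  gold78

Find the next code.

platinum83

Metal: repeats copper → silver → gold → platinum, so copper, silver, gold, platinum, copper, silver, gold → platinum.
Second component — +5 each step: 48, 53, 58, 63, 68, 73, 78 → 83.
Putting it together: platinum83.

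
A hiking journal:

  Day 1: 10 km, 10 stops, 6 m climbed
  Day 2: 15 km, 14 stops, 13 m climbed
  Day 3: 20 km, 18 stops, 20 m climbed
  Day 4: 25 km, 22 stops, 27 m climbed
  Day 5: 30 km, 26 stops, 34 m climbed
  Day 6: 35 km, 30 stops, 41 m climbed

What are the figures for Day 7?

For the km, +5 each step: 10, 15, 20, 25, 30, 35 → 40.
For the stops, +4 each step: 10, 14, 18, 22, 26, 30 → 34.
M climbed: +7 each step; 6, 13, 20, 27, 34, 41 → 48.
So the next row is 40 km, 34 stops, 48 m climbed.

40 km, 34 stops, 48 m climbed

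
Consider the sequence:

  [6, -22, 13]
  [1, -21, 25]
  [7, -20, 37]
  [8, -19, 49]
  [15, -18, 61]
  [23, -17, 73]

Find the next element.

[38, -16, 85]

First coordinate goes 6, 1, 7, 8, 15, 23 → 38 (each term is the sum of the two before it).
Second coordinate goes -22, -21, -20, -19, -18, -17 → -16 (+1 each step).
Third coordinate — +12 each step: 13, 25, 37, 49, 61, 73 → 85.
Putting it together: [38, -16, 85].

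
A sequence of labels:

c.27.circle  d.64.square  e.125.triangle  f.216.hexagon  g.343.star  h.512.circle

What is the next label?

Letter: letters move forward 1 place in the alphabet; c, d, e, f, g, h → i.
Second component — perfect cubes: 3³, 4³, 5³, …: 27, 64, 125, 216, 343, 512 → 729.
Shape — repeats circle → square → triangle → hexagon → star: circle, square, triangle, hexagon, star, circle → square.
So the next label is i.729.square.

i.729.square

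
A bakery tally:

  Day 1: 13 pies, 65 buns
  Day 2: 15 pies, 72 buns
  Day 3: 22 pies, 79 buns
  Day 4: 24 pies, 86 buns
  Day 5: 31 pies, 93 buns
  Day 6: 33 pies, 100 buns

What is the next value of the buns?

For the buns, +7 each step: 65, 72, 79, 86, 93, 100 → 107.

107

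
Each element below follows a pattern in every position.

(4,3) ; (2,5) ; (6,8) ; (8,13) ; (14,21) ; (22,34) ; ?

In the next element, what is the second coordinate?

55

First coordinate: each term is the sum of the two before it; 4, 2, 6, 8, 14, 22 → 36.
Second coordinate: 3, 5, 8, 13, 21, 34 → 55 (each term is the sum of the two before it).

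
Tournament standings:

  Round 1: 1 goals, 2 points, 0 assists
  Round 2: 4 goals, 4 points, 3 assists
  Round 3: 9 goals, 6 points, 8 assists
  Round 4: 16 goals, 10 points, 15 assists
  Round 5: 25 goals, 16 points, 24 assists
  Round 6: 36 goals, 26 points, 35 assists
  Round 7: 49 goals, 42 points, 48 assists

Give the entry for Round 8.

64 goals, 68 points, 63 assists

For the goals, perfect squares: 1², 2², 3², …: 1, 4, 9, 16, 25, 36, 49 → 64.
Points: 2, 4, 6, 10, 16, 26, 42 → 68 (each term is the sum of the two before it).
Assists: always 1 less than the goals; 0, 3, 8, 15, 24, 35, 48 → 63.
Putting it together: 64 goals, 68 points, 63 assists.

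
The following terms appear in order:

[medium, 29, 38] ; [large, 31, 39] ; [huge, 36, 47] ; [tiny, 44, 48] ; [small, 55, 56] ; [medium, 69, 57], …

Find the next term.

Size: repeats medium → large → huge → tiny → small; medium, large, huge, tiny, small, medium → large.
Second coordinate goes 29, 31, 36, 44, 55, 69 → 86 (differences are 2, 5, 8, … (increasing by 3 each time)).
Third coordinate: 38, 39, 47, 48, 56, 57 → 65 (alternating steps +1, +8, +1, +8, …).
Putting it together: [large, 86, 65].

[large, 86, 65]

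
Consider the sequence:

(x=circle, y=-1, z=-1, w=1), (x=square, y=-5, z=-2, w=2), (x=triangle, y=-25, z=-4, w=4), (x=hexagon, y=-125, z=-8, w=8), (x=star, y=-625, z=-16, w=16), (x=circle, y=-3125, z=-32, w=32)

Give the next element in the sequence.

X: repeats circle → square → triangle → hexagon → star; circle, square, triangle, hexagon, star, circle → square.
Y: ×5 each step, so -1, -5, -25, -125, -625, -3125 → -15625.
Z: -1, -2, -4, -8, -16, -32 → -64 (×2 each step).
W goes 1, 2, 4, 8, 16, 32 → 64 (×2 each step).
Putting it together: (x=square, y=-15625, z=-64, w=64).

(x=square, y=-15625, z=-64, w=64)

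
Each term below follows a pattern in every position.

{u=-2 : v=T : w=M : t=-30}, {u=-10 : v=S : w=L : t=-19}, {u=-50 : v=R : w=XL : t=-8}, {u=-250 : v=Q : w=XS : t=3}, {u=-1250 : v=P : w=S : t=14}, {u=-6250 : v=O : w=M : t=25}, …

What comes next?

{u=-31250 : v=N : w=L : t=36}

U: ×5 each step; -2, -10, -50, -250, -1250, -6250 → -31250.
V — letters move back 1 place in the alphabet: T, S, R, Q, P, O → N.
W: M, L, XL, XS, S, M → L (repeats M → L → XL → XS → S).
T: -30, -19, -8, 3, 14, 25 → 36 (+11 each step).
Combining the parts gives {u=-31250 : v=N : w=L : t=36}.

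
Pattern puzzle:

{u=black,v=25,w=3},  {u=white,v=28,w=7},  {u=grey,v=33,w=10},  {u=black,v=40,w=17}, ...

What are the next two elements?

U goes black, white, grey, black → white → grey (repeats black → white → grey).
For the v, differences are 3, 5, 7, … (increasing by 2 each time): 25, 28, 33, 40 → 49 → 60.
W: 3, 7, 10, 17 → 27 → 44 (each term is the sum of the two before it).
So the next two elements are {u=white,v=49,w=27} and {u=grey,v=60,w=44}.

{u=white,v=49,w=27}, {u=grey,v=60,w=44}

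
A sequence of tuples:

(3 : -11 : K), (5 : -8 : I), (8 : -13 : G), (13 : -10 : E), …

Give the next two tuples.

(21 : -15 : C), (34 : -12 : A)

First slot: each term is the sum of the two before it; 3, 5, 8, 13 → 21 → 34.
Second slot goes -11, -8, -13, -10 → -15 → -12 (alternating steps +3, −5, +3, −5, …).
Letter: letters move back 2 places in the alphabet; K, I, G, E → C → A.
Putting the parts together: (21 : -15 : C) and then (34 : -12 : A).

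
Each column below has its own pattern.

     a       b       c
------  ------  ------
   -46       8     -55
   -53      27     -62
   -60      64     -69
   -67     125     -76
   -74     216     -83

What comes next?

Column a goes -46, -53, -60, -67, -74 → -81 (−7 each step).
Column b: perfect cubes: 2³, 3³, 4³, …; 8, 27, 64, 125, 216 → 343.
Column c goes -55, -62, -69, -76, -83 → -90 (always 9 less than the column a).
So the next line is -81  343  -90.

-81  343  -90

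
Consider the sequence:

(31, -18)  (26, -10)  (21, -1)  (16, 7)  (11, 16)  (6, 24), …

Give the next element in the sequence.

For the first coordinate, −5 each step: 31, 26, 21, 16, 11, 6 → 1.
Second coordinate: alternating steps +8, +9, +8, +9, …; -18, -10, -1, 7, 16, 24 → 33.
So the next element is (1, 33).

(1, 33)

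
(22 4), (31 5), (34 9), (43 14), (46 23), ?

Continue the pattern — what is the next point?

(55 37)

First value: alternating steps +9, +3, +9, +3, …, so 22, 31, 34, 43, 46 → 55.
Second value: 4, 5, 9, 14, 23 → 37 (each term is the sum of the two before it).
So the next point is (55 37).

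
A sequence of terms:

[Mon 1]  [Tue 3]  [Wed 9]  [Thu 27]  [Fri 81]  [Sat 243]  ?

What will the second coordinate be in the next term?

Second coordinate — ×3 each step: 1, 3, 9, 27, 81, 243 → 729.

729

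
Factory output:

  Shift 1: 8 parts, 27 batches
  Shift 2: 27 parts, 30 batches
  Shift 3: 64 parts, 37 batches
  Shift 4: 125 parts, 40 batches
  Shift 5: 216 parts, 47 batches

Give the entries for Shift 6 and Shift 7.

343 parts, 50 batches; 512 parts, 57 batches

Parts: perfect cubes: 2³, 3³, 4³, …, so 8, 27, 64, 125, 216 → 343 → 512.
Batches: alternating steps +3, +7, +3, +7, …; 27, 30, 37, 40, 47 → 50 → 57.
Putting the parts together: 343 parts, 50 batches and then 512 parts, 57 batches.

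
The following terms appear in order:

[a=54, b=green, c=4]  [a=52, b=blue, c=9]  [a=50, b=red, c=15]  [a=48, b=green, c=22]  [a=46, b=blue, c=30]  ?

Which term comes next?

A: 54, 52, 50, 48, 46 → 44 (−2 each step).
B: repeats green → blue → red, so green, blue, red, green, blue → red.
For the c, differences are 5, 6, 7, … (increasing by 1 each time): 4, 9, 15, 22, 30 → 39.
Putting it together: [a=44, b=red, c=39].

[a=44, b=red, c=39]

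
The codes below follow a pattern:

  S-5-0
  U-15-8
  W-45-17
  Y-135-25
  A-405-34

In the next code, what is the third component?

42

Third component — alternating steps +8, +9, +8, +9, …: 0, 8, 17, 25, 34 → 42.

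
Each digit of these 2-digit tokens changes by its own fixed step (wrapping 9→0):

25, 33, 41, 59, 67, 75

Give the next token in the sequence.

83

For the first digit, +1 each step, mod 10: 2, 3, 4, 5, 6, 7 → 8.
Second digit: −2 each step, mod 10; 5, 3, 1, 9, 7, 5 → 3.
Putting it together: 83.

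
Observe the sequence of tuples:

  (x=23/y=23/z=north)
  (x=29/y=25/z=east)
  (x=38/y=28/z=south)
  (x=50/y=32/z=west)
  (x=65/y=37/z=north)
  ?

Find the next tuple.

(x=83/y=43/z=east)

X: 23, 29, 38, 50, 65 → 83 (differences are 6, 9, 12, … (increasing by 3 each time)).
Y: 23, 25, 28, 32, 37 → 43 (differences are 2, 3, 4, … (increasing by 1 each time)).
Z goes north, east, south, west, north → east (repeats north → east → south → west).
Combining the parts gives (x=83/y=43/z=east).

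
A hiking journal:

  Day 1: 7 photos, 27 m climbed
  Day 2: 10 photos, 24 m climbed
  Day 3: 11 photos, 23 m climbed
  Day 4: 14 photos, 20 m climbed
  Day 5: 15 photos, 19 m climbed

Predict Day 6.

For the photos, alternating steps +3, +1, +3, +1, …: 7, 10, 11, 14, 15 → 18.
M climbed — together with the photos always sums to 34: 27, 24, 23, 20, 19 → 16.
Combining the parts gives 18 photos, 16 m climbed.

18 photos, 16 m climbed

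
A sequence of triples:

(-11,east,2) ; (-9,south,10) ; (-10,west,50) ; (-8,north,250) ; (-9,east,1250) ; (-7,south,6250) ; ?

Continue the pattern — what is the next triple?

For the first component, alternating steps +2, −1, +2, −1, …: -11, -9, -10, -8, -9, -7 → -8.
Direction: repeats east → south → west → north; east, south, west, north, east, south → west.
Third component goes 2, 10, 50, 250, 1250, 6250 → 31250 (×5 each step).
Putting it together: (-8,west,31250).

(-8,west,31250)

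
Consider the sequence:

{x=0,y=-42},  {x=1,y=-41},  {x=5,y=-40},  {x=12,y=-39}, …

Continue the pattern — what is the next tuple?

{x=22,y=-38}

X: differences are 1, 4, 7, … (increasing by 3 each time); 0, 1, 5, 12 → 22.
Y goes -42, -41, -40, -39 → -38 (+1 each step).
Putting it together: {x=22,y=-38}.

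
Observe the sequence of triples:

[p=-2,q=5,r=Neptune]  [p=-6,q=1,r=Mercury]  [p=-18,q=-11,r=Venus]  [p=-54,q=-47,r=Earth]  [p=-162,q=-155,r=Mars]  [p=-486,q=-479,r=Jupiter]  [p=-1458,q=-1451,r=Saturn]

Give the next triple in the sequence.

[p=-4374,q=-4367,r=Uranus]

P goes -2, -6, -18, -54, -162, -486, -1458 → -4374 (×3 each step).
Q goes 5, 1, -11, -47, -155, -479, -1451 → -4367 (always 7 more than the p).
R: runs through the planets Mercury→Neptune, so Neptune, Mercury, Venus, Earth, Mars, Jupiter, Saturn → Uranus.
Combining the parts gives [p=-4374,q=-4367,r=Uranus].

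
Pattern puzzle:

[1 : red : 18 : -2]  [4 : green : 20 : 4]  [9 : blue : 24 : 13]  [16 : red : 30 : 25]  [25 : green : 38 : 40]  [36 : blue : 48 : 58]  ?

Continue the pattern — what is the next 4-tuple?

[49 : red : 60 : 79]

First slot goes 1, 4, 9, 16, 25, 36 → 49 (perfect squares: 1², 2², 3², …).
Colour: red, green, blue, red, green, blue → red (repeats red → green → blue).
Third slot — differences are 2, 4, 6, … (increasing by 2 each time): 18, 20, 24, 30, 38, 48 → 60.
Fourth slot goes -2, 4, 13, 25, 40, 58 → 79 (differences are 6, 9, 12, … (increasing by 3 each time)).
Putting it together: [49 : red : 60 : 79].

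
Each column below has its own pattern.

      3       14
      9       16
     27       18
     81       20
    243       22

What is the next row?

First component — ×3 each step: 3, 9, 27, 81, 243 → 729.
Second component: +2 each step, so 14, 16, 18, 20, 22 → 24.
So the next row is 729  24.

729  24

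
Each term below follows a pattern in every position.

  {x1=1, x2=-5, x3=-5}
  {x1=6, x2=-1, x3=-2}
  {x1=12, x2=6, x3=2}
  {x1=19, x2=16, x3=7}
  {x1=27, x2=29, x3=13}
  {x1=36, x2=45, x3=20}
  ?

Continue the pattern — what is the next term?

X1: differences are 5, 6, 7, … (increasing by 1 each time), so 1, 6, 12, 19, 27, 36 → 46.
For the x2, differences are 4, 7, 10, … (increasing by 3 each time): -5, -1, 6, 16, 29, 45 → 64.
X3 — differences are 3, 4, 5, … (increasing by 1 each time): -5, -2, 2, 7, 13, 20 → 28.
Putting it together: {x1=46, x2=64, x3=28}.

{x1=46, x2=64, x3=28}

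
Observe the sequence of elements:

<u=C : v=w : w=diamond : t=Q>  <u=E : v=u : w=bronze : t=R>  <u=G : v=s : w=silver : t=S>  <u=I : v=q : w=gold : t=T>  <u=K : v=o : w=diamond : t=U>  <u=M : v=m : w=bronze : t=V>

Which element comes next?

<u=O : v=k : w=silver : t=W>

U — letters move forward 2 places in the alphabet: C, E, G, I, K, M → O.
V — letters move back 2 places in the alphabet: w, u, s, q, o, m → k.
W: repeats diamond → bronze → silver → gold; diamond, bronze, silver, gold, diamond, bronze → silver.
T: Q, R, S, T, U, V → W (letters move forward 1 place in the alphabet).
Combining the parts gives <u=O : v=k : w=silver : t=W>.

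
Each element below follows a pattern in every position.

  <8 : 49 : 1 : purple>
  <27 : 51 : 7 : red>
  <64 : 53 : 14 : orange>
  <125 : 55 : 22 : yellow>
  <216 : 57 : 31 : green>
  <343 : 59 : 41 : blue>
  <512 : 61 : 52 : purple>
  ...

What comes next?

First entry — perfect cubes: 2³, 3³, 4³, …: 8, 27, 64, 125, 216, 343, 512 → 729.
Second entry — +2 each step: 49, 51, 53, 55, 57, 59, 61 → 63.
For the third entry, differences are 6, 7, 8, … (increasing by 1 each time): 1, 7, 14, 22, 31, 41, 52 → 64.
Colour: repeats purple → red → orange → yellow → green → blue, so purple, red, orange, yellow, green, blue, purple → red.
Putting it together: <729 : 63 : 64 : red>.

<729 : 63 : 64 : red>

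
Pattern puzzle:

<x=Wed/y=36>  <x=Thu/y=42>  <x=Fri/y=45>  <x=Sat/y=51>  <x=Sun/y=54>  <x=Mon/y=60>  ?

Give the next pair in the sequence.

<x=Tue/y=63>

For the x, runs through the weekdays Mon→Sun: Wed, Thu, Fri, Sat, Sun, Mon → Tue.
Y goes 36, 42, 45, 51, 54, 60 → 63 (alternating steps +6, +3, +6, +3, …).
So the next pair is <x=Tue/y=63>.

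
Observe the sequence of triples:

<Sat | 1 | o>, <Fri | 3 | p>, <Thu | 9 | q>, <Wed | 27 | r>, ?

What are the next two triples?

Day: Sat, Fri, Thu, Wed → Tue → Mon (runs backward through the weekdays Mon→Sun).
Second slot — ×3 each step: 1, 3, 9, 27 → 81 → 243.
Letter: letters move forward 1 place in the alphabet; o, p, q, r → s → t.
Putting the parts together: <Tue | 81 | s> and then <Mon | 243 | t>.

<Tue | 81 | s>, <Mon | 243 | t>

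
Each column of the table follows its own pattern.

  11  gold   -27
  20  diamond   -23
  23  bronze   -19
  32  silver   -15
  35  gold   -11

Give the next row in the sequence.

First component goes 11, 20, 23, 32, 35 → 44 (alternating steps +9, +3, +9, +3, …).
Rank: repeats gold → diamond → bronze → silver; gold, diamond, bronze, silver, gold → diamond.
For the third component, +4 each step: -27, -23, -19, -15, -11 → -7.
So the next row is 44  diamond  -7.

44  diamond  -7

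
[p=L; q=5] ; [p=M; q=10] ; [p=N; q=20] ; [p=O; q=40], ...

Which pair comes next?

[p=P; q=80]

P: letters move forward 1 place in the alphabet, so L, M, N, O → P.
Q goes 5, 10, 20, 40 → 80 (×2 each step).
Combining the parts gives [p=P; q=80].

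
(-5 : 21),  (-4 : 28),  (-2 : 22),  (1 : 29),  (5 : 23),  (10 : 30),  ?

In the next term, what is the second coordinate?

For the second coordinate, alternating steps +7, −6, +7, −6, …: 21, 28, 22, 29, 23, 30 → 24.

24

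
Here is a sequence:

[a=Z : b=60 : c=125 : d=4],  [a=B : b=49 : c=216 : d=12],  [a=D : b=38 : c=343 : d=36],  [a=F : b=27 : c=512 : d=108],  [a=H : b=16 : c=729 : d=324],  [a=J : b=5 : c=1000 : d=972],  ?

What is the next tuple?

[a=L : b=-6 : c=1331 : d=2916]

For the a, letters move forward 2 places in the alphabet, wrapping Z→A: Z, B, D, F, H, J → L.
B: −11 each step; 60, 49, 38, 27, 16, 5 → -6.
C goes 125, 216, 343, 512, 729, 1000 → 1331 (perfect cubes: 5³, 6³, 7³, …).
D — ×3 each step: 4, 12, 36, 108, 324, 972 → 2916.
Combining the parts gives [a=L : b=-6 : c=1331 : d=2916].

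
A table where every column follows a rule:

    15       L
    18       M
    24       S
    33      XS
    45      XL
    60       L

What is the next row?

78  M

First component — differences are 3, 6, 9, … (increasing by 3 each time): 15, 18, 24, 33, 45, 60 → 78.
Size: L, M, S, XS, XL, L → M (repeats L → M → S → XS → XL).
Combining the parts gives 78  M.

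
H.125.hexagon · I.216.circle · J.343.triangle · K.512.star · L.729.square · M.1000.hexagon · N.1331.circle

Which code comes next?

Letter: letters move forward 1 place in the alphabet, so H, I, J, K, L, M, N → O.
Second component: perfect cubes: 5³, 6³, 7³, …, so 125, 216, 343, 512, 729, 1000, 1331 → 1728.
For the shape, repeats hexagon → circle → triangle → star → square: hexagon, circle, triangle, star, square, hexagon, circle → triangle.
So the next code is O.1728.triangle.

O.1728.triangle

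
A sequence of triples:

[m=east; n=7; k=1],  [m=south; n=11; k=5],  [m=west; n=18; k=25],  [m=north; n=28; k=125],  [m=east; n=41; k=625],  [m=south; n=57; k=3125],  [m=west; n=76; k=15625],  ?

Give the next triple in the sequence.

[m=north; n=98; k=78125]

M — repeats east → south → west → north: east, south, west, north, east, south, west → north.
N — differences are 4, 7, 10, … (increasing by 3 each time): 7, 11, 18, 28, 41, 57, 76 → 98.
K: ×5 each step; 1, 5, 25, 125, 625, 3125, 15625 → 78125.
So the next triple is [m=north; n=98; k=78125].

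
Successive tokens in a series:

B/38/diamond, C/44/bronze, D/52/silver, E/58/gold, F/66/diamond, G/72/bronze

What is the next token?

H/80/silver

Letter: letters move forward 1 place in the alphabet, so B, C, D, E, F, G → H.
Second component: alternating steps +6, +8, +6, +8, …; 38, 44, 52, 58, 66, 72 → 80.
Rank: repeats diamond → bronze → silver → gold, so diamond, bronze, silver, gold, diamond, bronze → silver.
Putting it together: H/80/silver.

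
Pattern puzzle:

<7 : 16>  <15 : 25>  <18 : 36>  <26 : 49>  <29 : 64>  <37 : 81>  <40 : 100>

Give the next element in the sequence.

<48 : 121>

First value — alternating steps +8, +3, +8, +3, …: 7, 15, 18, 26, 29, 37, 40 → 48.
Second value: perfect squares: 4², 5², 6², …, so 16, 25, 36, 49, 64, 81, 100 → 121.
So the next element is <48 : 121>.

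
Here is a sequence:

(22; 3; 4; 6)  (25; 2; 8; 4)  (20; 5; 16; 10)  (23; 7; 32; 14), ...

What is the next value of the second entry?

Second entry: each term is the sum of the two before it, so 3, 2, 5, 7 → 12.

12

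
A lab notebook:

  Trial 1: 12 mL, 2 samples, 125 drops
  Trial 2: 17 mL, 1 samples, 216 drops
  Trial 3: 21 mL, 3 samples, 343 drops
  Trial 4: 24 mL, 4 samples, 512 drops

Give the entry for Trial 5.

26 mL, 7 samples, 729 drops

ML goes 12, 17, 21, 24 → 26 (differences are 5, 4, 3, … (decreasing by 1 each time)).
Samples: each term is the sum of the two before it, so 2, 1, 3, 4 → 7.
Drops — perfect cubes: 5³, 6³, 7³, …: 125, 216, 343, 512 → 729.
So the next row is 26 mL, 7 samples, 729 drops.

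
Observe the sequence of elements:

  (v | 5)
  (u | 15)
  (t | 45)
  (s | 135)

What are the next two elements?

(r | 405), (q | 1215)

For the letter, letters move back 1 place in the alphabet: v, u, t, s → r → q.
Second component: 5, 15, 45, 135 → 405 → 1215 (×3 each step).
Putting the parts together: (r | 405) and then (q | 1215).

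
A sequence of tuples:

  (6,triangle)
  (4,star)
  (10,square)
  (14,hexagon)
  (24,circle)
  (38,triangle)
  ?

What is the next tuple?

First value: each term is the sum of the two before it; 6, 4, 10, 14, 24, 38 → 62.
Shape goes triangle, star, square, hexagon, circle, triangle → star (repeats triangle → star → square → hexagon → circle).
So the next tuple is (62,star).

(62,star)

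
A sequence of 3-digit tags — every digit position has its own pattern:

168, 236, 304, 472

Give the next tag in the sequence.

540

First digit: +1 each step, mod 10, so 1, 2, 3, 4 → 5.
Second digit: 6, 3, 0, 7 → 4 (−3 each step, mod 10).
Third digit: −2 each step, mod 10, so 8, 6, 4, 2 → 0.
So the next tag is 540.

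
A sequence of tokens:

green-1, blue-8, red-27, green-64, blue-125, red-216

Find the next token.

green-343

Colour: repeats green → blue → red, so green, blue, red, green, blue, red → green.
Second component goes 1, 8, 27, 64, 125, 216 → 343 (perfect cubes: 1³, 2³, 3³, …).
So the next token is green-343.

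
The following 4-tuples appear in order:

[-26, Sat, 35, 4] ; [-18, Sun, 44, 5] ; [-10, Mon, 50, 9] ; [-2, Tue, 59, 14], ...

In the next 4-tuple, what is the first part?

6

First part: +8 each step; -26, -18, -10, -2 → 6.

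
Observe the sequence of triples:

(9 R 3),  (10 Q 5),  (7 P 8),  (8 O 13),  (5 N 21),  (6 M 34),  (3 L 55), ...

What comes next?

(4 K 89)

First coordinate: alternating steps +1, −3, +1, −3, …; 9, 10, 7, 8, 5, 6, 3 → 4.
Letter: letters move back 1 place in the alphabet, so R, Q, P, O, N, M, L → K.
Third coordinate goes 3, 5, 8, 13, 21, 34, 55 → 89 (each term is the sum of the two before it).
So the next triple is (4 K 89).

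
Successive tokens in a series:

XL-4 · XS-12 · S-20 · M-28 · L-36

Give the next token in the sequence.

XL-44

For the size, runs through clothing sizes XS→XL: XL, XS, S, M, L → XL.
Second component: +8 each step; 4, 12, 20, 28, 36 → 44.
Putting it together: XL-44.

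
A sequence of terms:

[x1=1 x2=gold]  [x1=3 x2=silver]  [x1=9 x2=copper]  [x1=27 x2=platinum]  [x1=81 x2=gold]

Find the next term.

X1: ×3 each step; 1, 3, 9, 27, 81 → 243.
X2: repeats gold → silver → copper → platinum; gold, silver, copper, platinum, gold → silver.
Combining the parts gives [x1=243 x2=silver].

[x1=243 x2=silver]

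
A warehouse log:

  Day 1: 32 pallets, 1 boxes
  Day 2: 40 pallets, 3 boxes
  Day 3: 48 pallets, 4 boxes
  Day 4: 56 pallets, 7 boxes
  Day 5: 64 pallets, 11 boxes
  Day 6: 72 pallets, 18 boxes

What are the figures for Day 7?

Pallets: +8 each step; 32, 40, 48, 56, 64, 72 → 80.
Boxes: each term is the sum of the two before it; 1, 3, 4, 7, 11, 18 → 29.
So the next row is 80 pallets, 29 boxes.

80 pallets, 29 boxes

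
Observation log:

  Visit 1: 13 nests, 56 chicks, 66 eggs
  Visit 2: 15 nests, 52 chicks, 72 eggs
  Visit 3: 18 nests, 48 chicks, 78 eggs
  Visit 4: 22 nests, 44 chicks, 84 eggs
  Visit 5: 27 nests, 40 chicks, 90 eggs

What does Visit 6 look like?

33 nests, 36 chicks, 96 eggs

Nests: differences are 2, 3, 4, … (increasing by 1 each time); 13, 15, 18, 22, 27 → 33.
Chicks: −4 each step, so 56, 52, 48, 44, 40 → 36.
Eggs: +6 each step; 66, 72, 78, 84, 90 → 96.
Putting it together: 33 nests, 36 chicks, 96 eggs.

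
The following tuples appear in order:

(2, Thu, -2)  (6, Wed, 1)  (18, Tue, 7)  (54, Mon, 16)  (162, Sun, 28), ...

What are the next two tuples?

For the first coordinate, ×3 each step: 2, 6, 18, 54, 162 → 486 → 1458.
Day goes Thu, Wed, Tue, Mon, Sun → Sat → Fri (runs backward through the weekdays Mon→Sun).
Third coordinate: differences are 3, 6, 9, … (increasing by 3 each time), so -2, 1, 7, 16, 28 → 43 → 61.
Putting the parts together: (486, Sat, 43) and then (1458, Fri, 61).

(486, Sat, 43), (1458, Fri, 61)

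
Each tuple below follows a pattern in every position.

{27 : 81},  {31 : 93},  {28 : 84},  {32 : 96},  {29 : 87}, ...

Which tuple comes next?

First value: alternating steps +4, −3, +4, −3, …, so 27, 31, 28, 32, 29 → 33.
Second value: 81, 93, 84, 96, 87 → 99 (always 3 × the first value).
Putting it together: {33 : 99}.

{33 : 99}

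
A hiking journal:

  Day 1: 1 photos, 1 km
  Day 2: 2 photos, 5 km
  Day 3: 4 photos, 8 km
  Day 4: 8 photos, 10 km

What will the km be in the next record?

11

Photos — ×2 each step: 1, 2, 4, 8 → 16.
Km: 1, 5, 8, 10 → 11 (differences are 4, 3, 2, … (decreasing by 1 each time)).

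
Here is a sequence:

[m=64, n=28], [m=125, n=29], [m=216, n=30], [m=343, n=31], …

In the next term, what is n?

32

N: +1 each step, so 28, 29, 30, 31 → 32.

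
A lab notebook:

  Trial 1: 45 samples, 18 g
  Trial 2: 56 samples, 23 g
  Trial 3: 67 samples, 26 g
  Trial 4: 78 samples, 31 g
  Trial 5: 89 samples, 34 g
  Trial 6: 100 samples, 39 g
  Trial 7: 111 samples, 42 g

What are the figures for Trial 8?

Samples goes 45, 56, 67, 78, 89, 100, 111 → 122 (+11 each step).
For the g, alternating steps +5, +3, +5, +3, …: 18, 23, 26, 31, 34, 39, 42 → 47.
So the next record is 122 samples, 47 g.

122 samples, 47 g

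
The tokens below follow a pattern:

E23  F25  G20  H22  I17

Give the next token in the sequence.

J19

Letter: letters move forward 1 place in the alphabet; E, F, G, H, I → J.
Second component — alternating steps +2, −5, +2, −5, …: 23, 25, 20, 22, 17 → 19.
Combining the parts gives J19.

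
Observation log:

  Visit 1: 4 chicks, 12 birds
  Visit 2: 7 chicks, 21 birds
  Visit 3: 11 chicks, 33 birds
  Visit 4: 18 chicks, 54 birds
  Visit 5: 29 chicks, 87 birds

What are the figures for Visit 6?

Chicks: each term is the sum of the two before it, so 4, 7, 11, 18, 29 → 47.
For the birds, always 3 × the chicks: 12, 21, 33, 54, 87 → 141.
Putting it together: 47 chicks, 141 birds.

47 chicks, 141 birds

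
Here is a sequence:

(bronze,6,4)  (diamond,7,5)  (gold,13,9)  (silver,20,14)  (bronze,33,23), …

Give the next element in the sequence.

Rank: repeats bronze → diamond → gold → silver, so bronze, diamond, gold, silver, bronze → diamond.
Second coordinate goes 6, 7, 13, 20, 33 → 53 (each term is the sum of the two before it).
For the third coordinate, each term is the sum of the two before it: 4, 5, 9, 14, 23 → 37.
Putting it together: (diamond,53,37).

(diamond,53,37)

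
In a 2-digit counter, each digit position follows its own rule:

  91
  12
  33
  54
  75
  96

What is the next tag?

First digit: 9, 1, 3, 5, 7, 9 → 1 (+2 each step, mod 10).
For the second digit, +1 each step, mod 10: 1, 2, 3, 4, 5, 6 → 7.
Putting it together: 17.

17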